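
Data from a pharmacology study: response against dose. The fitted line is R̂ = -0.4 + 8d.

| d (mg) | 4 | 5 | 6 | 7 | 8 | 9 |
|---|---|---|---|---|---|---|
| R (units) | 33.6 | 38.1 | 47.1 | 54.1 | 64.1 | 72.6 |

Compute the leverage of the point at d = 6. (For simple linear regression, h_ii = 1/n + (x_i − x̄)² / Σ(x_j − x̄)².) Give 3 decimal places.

h = 0.181

d̄ = (4 + 5 + 6 + 7 + 8 + 9)/6 = 6.5
Σ(d − d̄)² = 6.25 + 2.25 + 0.25 + 0.25 + 2.25 + 6.25 = 17.5
h = 1/6 + (-0.5)²/17.5 = 0.166667 + 0.0142857 = 0.181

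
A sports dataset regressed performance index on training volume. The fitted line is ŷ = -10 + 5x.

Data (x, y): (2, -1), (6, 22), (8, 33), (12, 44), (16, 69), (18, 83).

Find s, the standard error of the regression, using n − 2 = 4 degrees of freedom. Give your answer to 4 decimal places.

x=2: ŷ = -10 + 5·2 = 0; r = -1 − 0 = -1
x=6: ŷ = -10 + 5·6 = 20; r = 22 − 20 = 2
x=8: ŷ = -10 + 5·8 = 30; r = 33 − 30 = 3
x=12: ŷ = -10 + 5·12 = 50; r = 44 − 50 = -6
x=16: ŷ = -10 + 5·16 = 70; r = 69 − 70 = -1
x=18: ŷ = -10 + 5·18 = 80; r = 83 − 80 = 3
SSE = 1 + 4 + 9 + 36 + 1 + 9 = 60
s = √(60/4) = √15 ≈ 3.8730

s = 3.8730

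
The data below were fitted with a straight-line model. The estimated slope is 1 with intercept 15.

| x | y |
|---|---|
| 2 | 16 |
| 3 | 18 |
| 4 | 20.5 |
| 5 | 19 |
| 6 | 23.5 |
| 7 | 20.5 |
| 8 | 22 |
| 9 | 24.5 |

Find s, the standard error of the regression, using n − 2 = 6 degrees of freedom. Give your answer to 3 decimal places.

x=2: ŷ = 15 + 2 = 17; e = 16 − 17 = -1
x=3: ŷ = 15 + 3 = 18; e = 18 − 18 = 0
x=4: ŷ = 15 + 4 = 19; e = 20.5 − 19 = 1.5
x=5: ŷ = 15 + 5 = 20; e = 19 − 20 = -1
x=6: ŷ = 15 + 6 = 21; e = 23.5 − 21 = 2.5
x=7: ŷ = 15 + 7 = 22; e = 20.5 − 22 = -1.5
x=8: ŷ = 15 + 8 = 23; e = 22 − 23 = -1
x=9: ŷ = 15 + 9 = 24; e = 24.5 − 24 = 0.5
SSE = 1 + 0 + 2.25 + 1 + 6.25 + 2.25 + 1 + 0.25 = 14
s = √(14/6) = √2.33333 ≈ 1.528

s = 1.528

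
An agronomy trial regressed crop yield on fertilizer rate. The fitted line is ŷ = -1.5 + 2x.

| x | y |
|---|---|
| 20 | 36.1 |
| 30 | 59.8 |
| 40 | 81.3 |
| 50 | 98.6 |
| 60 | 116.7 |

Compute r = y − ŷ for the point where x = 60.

ŷ = -1.5 + 2·60 = 118.5
r = 116.7 − 118.5 = -1.8

r = -1.8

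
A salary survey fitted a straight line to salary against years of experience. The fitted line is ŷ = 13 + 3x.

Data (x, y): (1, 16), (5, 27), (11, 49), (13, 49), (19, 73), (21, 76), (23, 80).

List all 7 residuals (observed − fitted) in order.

x=1: ŷ = 13 + 3·1 = 16; r = 16 − 16 = 0
x=5: ŷ = 13 + 3·5 = 28; r = 27 − 28 = -1
x=11: ŷ = 13 + 3·11 = 46; r = 49 − 46 = 3
x=13: ŷ = 13 + 3·13 = 52; r = 49 − 52 = -3
x=19: ŷ = 13 + 3·19 = 70; r = 73 − 70 = 3
x=21: ŷ = 13 + 3·21 = 76; r = 76 − 76 = 0
x=23: ŷ = 13 + 3·23 = 82; r = 80 − 82 = -2

0, -1, 3, -3, 3, 0, -2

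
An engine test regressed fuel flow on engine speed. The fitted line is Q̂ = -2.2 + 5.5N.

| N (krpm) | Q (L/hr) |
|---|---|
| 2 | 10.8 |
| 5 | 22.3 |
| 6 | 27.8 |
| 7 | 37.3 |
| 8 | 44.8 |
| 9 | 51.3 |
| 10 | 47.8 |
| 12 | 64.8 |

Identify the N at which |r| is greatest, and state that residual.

N=2: Q̂ = -2.2 + 5.5·2 = 8.8; r = 10.8 − 8.8 = 2
N=5: Q̂ = -2.2 + 5.5·5 = 25.3; r = 22.3 − 25.3 = -3
N=6: Q̂ = -2.2 + 5.5·6 = 30.8; r = 27.8 − 30.8 = -3
N=7: Q̂ = -2.2 + 5.5·7 = 36.3; r = 37.3 − 36.3 = 1
N=8: Q̂ = -2.2 + 5.5·8 = 41.8; r = 44.8 − 41.8 = 3
N=9: Q̂ = -2.2 + 5.5·9 = 47.3; r = 51.3 − 47.3 = 4
N=10: Q̂ = -2.2 + 5.5·10 = 52.8; r = 47.8 − 52.8 = -5
N=12: Q̂ = -2.2 + 5.5·12 = 63.8; r = 64.8 − 63.8 = 1
Largest |r| is 5 at N = 10, residual -5.

N = 10, r = -5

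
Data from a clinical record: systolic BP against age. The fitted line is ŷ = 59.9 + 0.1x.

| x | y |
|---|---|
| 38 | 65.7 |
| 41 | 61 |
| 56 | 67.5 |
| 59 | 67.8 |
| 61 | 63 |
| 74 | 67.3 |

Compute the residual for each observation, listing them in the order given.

2, -3, 2, 2, -3, 0

x=38: ŷ = 59.9 + 0.1·38 = 63.7; r = 65.7 − 63.7 = 2
x=41: ŷ = 59.9 + 0.1·41 = 64; r = 61 − 64 = -3
x=56: ŷ = 59.9 + 0.1·56 = 65.5; r = 67.5 − 65.5 = 2
x=59: ŷ = 59.9 + 0.1·59 = 65.8; r = 67.8 − 65.8 = 2
x=61: ŷ = 59.9 + 0.1·61 = 66; r = 63 − 66 = -3
x=74: ŷ = 59.9 + 0.1·74 = 67.3; r = 67.3 − 67.3 = 0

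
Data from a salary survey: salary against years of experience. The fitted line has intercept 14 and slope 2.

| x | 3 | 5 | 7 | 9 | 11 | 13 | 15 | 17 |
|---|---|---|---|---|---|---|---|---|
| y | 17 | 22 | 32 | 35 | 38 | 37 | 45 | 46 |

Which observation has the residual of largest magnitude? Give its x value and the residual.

x=3: ŷ = 14 + 2·3 = 20; r = 17 − 20 = -3
x=5: ŷ = 14 + 2·5 = 24; r = 22 − 24 = -2
x=7: ŷ = 14 + 2·7 = 28; r = 32 − 28 = 4
x=9: ŷ = 14 + 2·9 = 32; r = 35 − 32 = 3
x=11: ŷ = 14 + 2·11 = 36; r = 38 − 36 = 2
x=13: ŷ = 14 + 2·13 = 40; r = 37 − 40 = -3
x=15: ŷ = 14 + 2·15 = 44; r = 45 − 44 = 1
x=17: ŷ = 14 + 2·17 = 48; r = 46 − 48 = -2
Largest |r| is 4 at x = 7, residual 4.

x = 7, r = 4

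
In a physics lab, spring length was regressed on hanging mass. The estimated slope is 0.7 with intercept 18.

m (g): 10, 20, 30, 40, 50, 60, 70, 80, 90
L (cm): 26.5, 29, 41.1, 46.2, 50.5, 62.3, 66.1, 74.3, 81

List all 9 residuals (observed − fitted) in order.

m=10: L̂ = 18 + 0.7·10 = 25; e = 26.5 − 25 = 1.5
m=20: L̂ = 18 + 0.7·20 = 32; e = 29 − 32 = -3
m=30: L̂ = 18 + 0.7·30 = 39; e = 41.1 − 39 = 2.1
m=40: L̂ = 18 + 0.7·40 = 46; e = 46.2 − 46 = 0.2
m=50: L̂ = 18 + 0.7·50 = 53; e = 50.5 − 53 = -2.5
m=60: L̂ = 18 + 0.7·60 = 60; e = 62.3 − 60 = 2.3
m=70: L̂ = 18 + 0.7·70 = 67; e = 66.1 − 67 = -0.9
m=80: L̂ = 18 + 0.7·80 = 74; e = 74.3 − 74 = 0.3
m=90: L̂ = 18 + 0.7·90 = 81; e = 81 − 81 = 0

1.5, -3, 2.1, 0.2, -2.5, 2.3, -0.9, 0.3, 0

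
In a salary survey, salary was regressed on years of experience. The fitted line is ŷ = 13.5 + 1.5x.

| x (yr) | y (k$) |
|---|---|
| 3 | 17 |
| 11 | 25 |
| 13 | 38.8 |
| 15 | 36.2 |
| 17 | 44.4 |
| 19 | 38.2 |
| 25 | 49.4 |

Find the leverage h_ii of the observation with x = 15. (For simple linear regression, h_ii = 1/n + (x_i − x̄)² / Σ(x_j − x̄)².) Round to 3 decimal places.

h = 0.143

x̄ = (3 + 11 + 13 + 15 + 17 + 19 + 25)/7 = 14.7143
Σ(x − x̄)² = 137.224 + 13.7959 + 2.93878 + 0.0816327 + 5.22449 + 18.3673 + 105.796 = 283.429
h = 1/7 + (0.285714)²/283.429 = 0.142857 + 0.000288018 = 0.143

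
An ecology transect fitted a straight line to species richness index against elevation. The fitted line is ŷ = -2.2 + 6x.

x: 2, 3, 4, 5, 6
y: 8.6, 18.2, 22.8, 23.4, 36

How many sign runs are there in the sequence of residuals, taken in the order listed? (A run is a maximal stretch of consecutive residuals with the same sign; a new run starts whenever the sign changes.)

4 runs

x=2: ŷ = -2.2 + 6·2 = 9.8; e = 8.6 − 9.8 = -1.2
x=3: ŷ = -2.2 + 6·3 = 15.8; e = 18.2 − 15.8 = 2.4
x=4: ŷ = -2.2 + 6·4 = 21.8; e = 22.8 − 21.8 = 1
x=5: ŷ = -2.2 + 6·5 = 27.8; e = 23.4 − 27.8 = -4.4
x=6: ŷ = -2.2 + 6·6 = 33.8; e = 36 − 33.8 = 2.2
Signs: − + + − +
Runs: −×1, +×2, −×1, +×1 → 4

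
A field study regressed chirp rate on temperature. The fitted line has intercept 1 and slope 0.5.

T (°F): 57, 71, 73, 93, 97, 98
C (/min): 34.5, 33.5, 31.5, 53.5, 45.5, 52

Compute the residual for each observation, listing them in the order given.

5, -3, -6, 6, -4, 2

T=57: Ĉ = 1 + 0.5·57 = 29.5; e = 34.5 − 29.5 = 5
T=71: Ĉ = 1 + 0.5·71 = 36.5; e = 33.5 − 36.5 = -3
T=73: Ĉ = 1 + 0.5·73 = 37.5; e = 31.5 − 37.5 = -6
T=93: Ĉ = 1 + 0.5·93 = 47.5; e = 53.5 − 47.5 = 6
T=97: Ĉ = 1 + 0.5·97 = 49.5; e = 45.5 − 49.5 = -4
T=98: Ĉ = 1 + 0.5·98 = 50; e = 52 − 50 = 2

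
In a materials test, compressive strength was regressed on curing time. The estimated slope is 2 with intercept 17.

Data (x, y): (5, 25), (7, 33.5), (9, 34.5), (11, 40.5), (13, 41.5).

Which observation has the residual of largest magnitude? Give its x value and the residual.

x=5: ŷ = 17 + 2·5 = 27; e = 25 − 27 = -2
x=7: ŷ = 17 + 2·7 = 31; e = 33.5 − 31 = 2.5
x=9: ŷ = 17 + 2·9 = 35; e = 34.5 − 35 = -0.5
x=11: ŷ = 17 + 2·11 = 39; e = 40.5 − 39 = 1.5
x=13: ŷ = 17 + 2·13 = 43; e = 41.5 − 43 = -1.5
Largest |e| is 2.5 at x = 7, residual 2.5.

x = 7, e = 2.5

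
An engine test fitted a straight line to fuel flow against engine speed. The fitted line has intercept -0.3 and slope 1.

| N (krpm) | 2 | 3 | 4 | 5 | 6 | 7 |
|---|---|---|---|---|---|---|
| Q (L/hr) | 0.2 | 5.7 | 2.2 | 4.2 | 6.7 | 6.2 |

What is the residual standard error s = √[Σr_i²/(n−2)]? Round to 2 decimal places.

N=2: ŷ = -0.3 + 2 = 1.7; r = 0.2 − 1.7 = -1.5
N=3: ŷ = -0.3 + 3 = 2.7; r = 5.7 − 2.7 = 3
N=4: ŷ = -0.3 + 4 = 3.7; r = 2.2 − 3.7 = -1.5
N=5: ŷ = -0.3 + 5 = 4.7; r = 4.2 − 4.7 = -0.5
N=6: ŷ = -0.3 + 6 = 5.7; r = 6.7 − 5.7 = 1
N=7: ŷ = -0.3 + 7 = 6.7; r = 6.2 − 6.7 = -0.5
SSE = 2.25 + 9 + 2.25 + 0.25 + 1 + 0.25 = 15
s = √(15/4) = √3.75 ≈ 1.94

s = 1.94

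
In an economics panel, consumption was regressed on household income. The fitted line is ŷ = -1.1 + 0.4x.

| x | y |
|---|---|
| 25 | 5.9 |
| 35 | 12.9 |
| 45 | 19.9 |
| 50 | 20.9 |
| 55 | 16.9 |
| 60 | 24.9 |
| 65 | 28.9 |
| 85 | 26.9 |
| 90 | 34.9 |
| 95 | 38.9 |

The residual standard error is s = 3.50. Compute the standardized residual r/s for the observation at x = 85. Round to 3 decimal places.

ŷ = -1.1 + 0.4·85 = 32.9
r = 26.9 − 32.9 = -6
r/s = -6 / 3.50 = -1.714

-1.714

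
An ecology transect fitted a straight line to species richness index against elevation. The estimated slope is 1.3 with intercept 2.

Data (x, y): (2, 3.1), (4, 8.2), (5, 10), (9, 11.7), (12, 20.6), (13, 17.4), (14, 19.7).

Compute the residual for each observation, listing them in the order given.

x=2: ŷ = 2 + 1.3·2 = 4.6; r = 3.1 − 4.6 = -1.5
x=4: ŷ = 2 + 1.3·4 = 7.2; r = 8.2 − 7.2 = 1
x=5: ŷ = 2 + 1.3·5 = 8.5; r = 10 − 8.5 = 1.5
x=9: ŷ = 2 + 1.3·9 = 13.7; r = 11.7 − 13.7 = -2
x=12: ŷ = 2 + 1.3·12 = 17.6; r = 20.6 − 17.6 = 3
x=13: ŷ = 2 + 1.3·13 = 18.9; r = 17.4 − 18.9 = -1.5
x=14: ŷ = 2 + 1.3·14 = 20.2; r = 19.7 − 20.2 = -0.5

-1.5, 1, 1.5, -2, 3, -1.5, -0.5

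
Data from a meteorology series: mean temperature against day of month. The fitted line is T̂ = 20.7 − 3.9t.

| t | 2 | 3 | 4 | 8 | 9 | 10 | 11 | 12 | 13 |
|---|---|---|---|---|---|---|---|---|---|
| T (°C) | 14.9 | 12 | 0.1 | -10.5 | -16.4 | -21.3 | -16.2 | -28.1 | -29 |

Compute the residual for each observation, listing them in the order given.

t=2: T̂ = 20.7 − 3.9·2 = 12.9; e = 14.9 − 12.9 = 2
t=3: T̂ = 20.7 − 3.9·3 = 9; e = 12 − 9 = 3
t=4: T̂ = 20.7 − 3.9·4 = 5.1; e = 0.1 − 5.1 = -5
t=8: T̂ = 20.7 − 3.9·8 = -10.5; e = -10.5 − (-10.5) = 0
t=9: T̂ = 20.7 − 3.9·9 = -14.4; e = -16.4 − (-14.4) = -2
t=10: T̂ = 20.7 − 3.9·10 = -18.3; e = -21.3 − (-18.3) = -3
t=11: T̂ = 20.7 − 3.9·11 = -22.2; e = -16.2 − (-22.2) = 6
t=12: T̂ = 20.7 − 3.9·12 = -26.1; e = -28.1 − (-26.1) = -2
t=13: T̂ = 20.7 − 3.9·13 = -30; e = -29 − (-30) = 1

2, 3, -5, 0, -2, -3, 6, -2, 1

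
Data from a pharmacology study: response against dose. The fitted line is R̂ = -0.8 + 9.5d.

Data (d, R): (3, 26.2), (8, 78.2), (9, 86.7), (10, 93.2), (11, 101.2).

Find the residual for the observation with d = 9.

e = 2

R̂ = -0.8 + 9.5·9 = 84.7
e = 86.7 − 84.7 = 2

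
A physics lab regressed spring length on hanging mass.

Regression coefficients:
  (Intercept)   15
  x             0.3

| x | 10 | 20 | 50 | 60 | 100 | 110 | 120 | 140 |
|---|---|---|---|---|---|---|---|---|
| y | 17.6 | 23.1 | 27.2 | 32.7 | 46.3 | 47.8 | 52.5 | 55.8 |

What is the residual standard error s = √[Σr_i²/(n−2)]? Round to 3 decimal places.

x=10: ŷ = 15 + 0.3·10 = 18; r = 17.6 − 18 = -0.4
x=20: ŷ = 15 + 0.3·20 = 21; r = 23.1 − 21 = 2.1
x=50: ŷ = 15 + 0.3·50 = 30; r = 27.2 − 30 = -2.8
x=60: ŷ = 15 + 0.3·60 = 33; r = 32.7 − 33 = -0.3
x=100: ŷ = 15 + 0.3·100 = 45; r = 46.3 − 45 = 1.3
x=110: ŷ = 15 + 0.3·110 = 48; r = 47.8 − 48 = -0.2
x=120: ŷ = 15 + 0.3·120 = 51; r = 52.5 − 51 = 1.5
x=140: ŷ = 15 + 0.3·140 = 57; r = 55.8 − 57 = -1.2
SSE = 0.16 + 4.41 + 7.84 + 0.09 + 1.69 + 0.04 + 2.25 + 1.44 = 17.92
s = √(17.92/6) = √2.98667 ≈ 1.728

s = 1.728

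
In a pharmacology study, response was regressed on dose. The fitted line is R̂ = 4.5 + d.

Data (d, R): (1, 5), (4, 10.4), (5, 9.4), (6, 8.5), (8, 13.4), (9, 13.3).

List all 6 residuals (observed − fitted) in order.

-0.5, 1.9, -0.1, -2, 0.9, -0.2

d=1: R̂ = 4.5 + 1 = 5.5; e = 5 − 5.5 = -0.5
d=4: R̂ = 4.5 + 4 = 8.5; e = 10.4 − 8.5 = 1.9
d=5: R̂ = 4.5 + 5 = 9.5; e = 9.4 − 9.5 = -0.1
d=6: R̂ = 4.5 + 6 = 10.5; e = 8.5 − 10.5 = -2
d=8: R̂ = 4.5 + 8 = 12.5; e = 13.4 − 12.5 = 0.9
d=9: R̂ = 4.5 + 9 = 13.5; e = 13.3 − 13.5 = -0.2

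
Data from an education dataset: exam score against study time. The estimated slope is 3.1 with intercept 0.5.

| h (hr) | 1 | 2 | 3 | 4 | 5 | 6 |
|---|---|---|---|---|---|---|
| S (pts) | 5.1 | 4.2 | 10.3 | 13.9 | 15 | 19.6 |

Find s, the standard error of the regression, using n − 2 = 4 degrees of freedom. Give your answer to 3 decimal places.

h=1: ŷ = 0.5 + 3.1·1 = 3.6; e = 5.1 − 3.6 = 1.5
h=2: ŷ = 0.5 + 3.1·2 = 6.7; e = 4.2 − 6.7 = -2.5
h=3: ŷ = 0.5 + 3.1·3 = 9.8; e = 10.3 − 9.8 = 0.5
h=4: ŷ = 0.5 + 3.1·4 = 12.9; e = 13.9 − 12.9 = 1
h=5: ŷ = 0.5 + 3.1·5 = 16; e = 15 − 16 = -1
h=6: ŷ = 0.5 + 3.1·6 = 19.1; e = 19.6 − 19.1 = 0.5
SSE = 2.25 + 6.25 + 0.25 + 1 + 1 + 0.25 = 11
s = √(11/4) = √2.75 ≈ 1.658

s = 1.658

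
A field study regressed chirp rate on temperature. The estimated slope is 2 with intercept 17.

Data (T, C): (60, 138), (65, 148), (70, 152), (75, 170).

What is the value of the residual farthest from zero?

r = -5

T=60: Ĉ = 17 + 2·60 = 137; r = 138 − 137 = 1
T=65: Ĉ = 17 + 2·65 = 147; r = 148 − 147 = 1
T=70: Ĉ = 17 + 2·70 = 157; r = 152 − 157 = -5
T=75: Ĉ = 17 + 2·75 = 167; r = 170 − 167 = 3
Largest |r| is 5 at T = 70, residual -5.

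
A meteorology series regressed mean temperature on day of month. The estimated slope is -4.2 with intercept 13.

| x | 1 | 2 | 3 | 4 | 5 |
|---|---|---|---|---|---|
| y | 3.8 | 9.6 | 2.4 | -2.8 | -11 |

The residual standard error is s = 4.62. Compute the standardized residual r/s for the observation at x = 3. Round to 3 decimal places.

ŷ = 13 − 4.2·3 = 0.4
r = 2.4 − 0.4 = 2
r/s = 2 / 4.62 = 0.433

0.433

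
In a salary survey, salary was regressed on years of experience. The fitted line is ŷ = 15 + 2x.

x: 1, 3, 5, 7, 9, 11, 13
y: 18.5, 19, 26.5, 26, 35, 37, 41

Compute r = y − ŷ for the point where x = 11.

ŷ = 15 + 2·11 = 37
r = 37 − 37 = 0

r = 0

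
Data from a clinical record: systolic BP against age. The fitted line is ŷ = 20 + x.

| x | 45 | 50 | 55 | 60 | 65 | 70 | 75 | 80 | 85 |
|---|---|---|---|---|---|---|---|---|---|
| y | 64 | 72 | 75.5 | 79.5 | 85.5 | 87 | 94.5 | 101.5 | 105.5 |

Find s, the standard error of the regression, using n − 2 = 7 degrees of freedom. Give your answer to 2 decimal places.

x=45: ŷ = 20 + 45 = 65; e = 64 − 65 = -1
x=50: ŷ = 20 + 50 = 70; e = 72 − 70 = 2
x=55: ŷ = 20 + 55 = 75; e = 75.5 − 75 = 0.5
x=60: ŷ = 20 + 60 = 80; e = 79.5 − 80 = -0.5
x=65: ŷ = 20 + 65 = 85; e = 85.5 − 85 = 0.5
x=70: ŷ = 20 + 70 = 90; e = 87 − 90 = -3
x=75: ŷ = 20 + 75 = 95; e = 94.5 − 95 = -0.5
x=80: ŷ = 20 + 80 = 100; e = 101.5 − 100 = 1.5
x=85: ŷ = 20 + 85 = 105; e = 105.5 − 105 = 0.5
SSE = 1 + 4 + 0.25 + 0.25 + 0.25 + 9 + 0.25 + 2.25 + 0.25 = 17.5
s = √(17.5/7) = √2.5 ≈ 1.58

s = 1.58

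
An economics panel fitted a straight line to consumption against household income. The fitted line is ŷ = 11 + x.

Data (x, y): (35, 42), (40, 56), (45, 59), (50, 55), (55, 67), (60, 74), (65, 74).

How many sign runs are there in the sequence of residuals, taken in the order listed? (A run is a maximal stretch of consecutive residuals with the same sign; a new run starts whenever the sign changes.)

5 runs

x=35: ŷ = 11 + 35 = 46; e = 42 − 46 = -4
x=40: ŷ = 11 + 40 = 51; e = 56 − 51 = 5
x=45: ŷ = 11 + 45 = 56; e = 59 − 56 = 3
x=50: ŷ = 11 + 50 = 61; e = 55 − 61 = -6
x=55: ŷ = 11 + 55 = 66; e = 67 − 66 = 1
x=60: ŷ = 11 + 60 = 71; e = 74 − 71 = 3
x=65: ŷ = 11 + 65 = 76; e = 74 − 76 = -2
Signs: − + + − + + −
Runs: −×1, +×2, −×1, +×2, −×1 → 5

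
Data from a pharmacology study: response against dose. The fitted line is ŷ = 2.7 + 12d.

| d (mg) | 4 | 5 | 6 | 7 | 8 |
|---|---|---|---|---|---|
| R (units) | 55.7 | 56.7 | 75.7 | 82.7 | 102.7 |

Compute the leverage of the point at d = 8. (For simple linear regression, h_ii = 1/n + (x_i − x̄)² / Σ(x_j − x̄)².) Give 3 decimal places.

h = 0.600

d̄ = (4 + 5 + 6 + 7 + 8)/5 = 6
Σ(d − d̄)² = 4 + 1 + 0 + 1 + 4 = 10
h = 1/5 + (2)²/10 = 0.2 + 0.4 = 0.600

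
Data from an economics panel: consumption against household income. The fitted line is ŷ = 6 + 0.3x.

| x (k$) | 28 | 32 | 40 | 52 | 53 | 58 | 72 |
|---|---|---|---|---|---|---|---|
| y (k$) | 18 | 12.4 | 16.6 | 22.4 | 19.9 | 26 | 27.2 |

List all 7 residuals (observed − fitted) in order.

3.6, -3.2, -1.4, 0.8, -2, 2.6, -0.4

x=28: ŷ = 6 + 0.3·28 = 14.4; r = 18 − 14.4 = 3.6
x=32: ŷ = 6 + 0.3·32 = 15.6; r = 12.4 − 15.6 = -3.2
x=40: ŷ = 6 + 0.3·40 = 18; r = 16.6 − 18 = -1.4
x=52: ŷ = 6 + 0.3·52 = 21.6; r = 22.4 − 21.6 = 0.8
x=53: ŷ = 6 + 0.3·53 = 21.9; r = 19.9 − 21.9 = -2
x=58: ŷ = 6 + 0.3·58 = 23.4; r = 26 − 23.4 = 2.6
x=72: ŷ = 6 + 0.3·72 = 27.6; r = 27.2 − 27.6 = -0.4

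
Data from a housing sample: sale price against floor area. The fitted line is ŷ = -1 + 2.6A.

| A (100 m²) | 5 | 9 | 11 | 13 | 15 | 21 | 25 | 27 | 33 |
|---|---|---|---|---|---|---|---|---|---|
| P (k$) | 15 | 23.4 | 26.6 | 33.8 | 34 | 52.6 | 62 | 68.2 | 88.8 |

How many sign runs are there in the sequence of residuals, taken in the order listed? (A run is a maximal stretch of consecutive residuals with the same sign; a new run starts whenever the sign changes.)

5 runs

A=5: ŷ = -1 + 2.6·5 = 12; e = 15 − 12 = 3
A=9: ŷ = -1 + 2.6·9 = 22.4; e = 23.4 − 22.4 = 1
A=11: ŷ = -1 + 2.6·11 = 27.6; e = 26.6 − 27.6 = -1
A=13: ŷ = -1 + 2.6·13 = 32.8; e = 33.8 − 32.8 = 1
A=15: ŷ = -1 + 2.6·15 = 38; e = 34 − 38 = -4
A=21: ŷ = -1 + 2.6·21 = 53.6; e = 52.6 − 53.6 = -1
A=25: ŷ = -1 + 2.6·25 = 64; e = 62 − 64 = -2
A=27: ŷ = -1 + 2.6·27 = 69.2; e = 68.2 − 69.2 = -1
A=33: ŷ = -1 + 2.6·33 = 84.8; e = 88.8 − 84.8 = 4
Signs: + + − + − − − − +
Runs: +×2, −×1, +×1, −×4, +×1 → 5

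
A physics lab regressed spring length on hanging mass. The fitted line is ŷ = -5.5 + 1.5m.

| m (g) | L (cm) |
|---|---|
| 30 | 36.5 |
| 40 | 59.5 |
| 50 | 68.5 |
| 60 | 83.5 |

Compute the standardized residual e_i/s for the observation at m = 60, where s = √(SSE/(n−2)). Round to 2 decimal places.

m=30: ŷ = -5.5 + 1.5·30 = 39.5; e = 36.5 − 39.5 = -3
m=40: ŷ = -5.5 + 1.5·40 = 54.5; e = 59.5 − 54.5 = 5
m=50: ŷ = -5.5 + 1.5·50 = 69.5; e = 68.5 − 69.5 = -1
m=60: ŷ = -5.5 + 1.5·60 = 84.5; e = 83.5 − 84.5 = -1
SSE = 9 + 25 + 1 + 1 = 36
s = √(36/2) = 4.24264
e/s = -1 / 4.24264 = -0.24

-0.24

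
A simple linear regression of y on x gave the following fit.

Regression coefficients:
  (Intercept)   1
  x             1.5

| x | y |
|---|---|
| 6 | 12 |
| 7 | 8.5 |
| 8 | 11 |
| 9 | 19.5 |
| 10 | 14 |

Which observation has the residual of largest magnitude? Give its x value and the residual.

x=6: ŷ = 1 + 1.5·6 = 10; e = 12 − 10 = 2
x=7: ŷ = 1 + 1.5·7 = 11.5; e = 8.5 − 11.5 = -3
x=8: ŷ = 1 + 1.5·8 = 13; e = 11 − 13 = -2
x=9: ŷ = 1 + 1.5·9 = 14.5; e = 19.5 − 14.5 = 5
x=10: ŷ = 1 + 1.5·10 = 16; e = 14 − 16 = -2
Largest |e| is 5 at x = 9, residual 5.

x = 9, e = 5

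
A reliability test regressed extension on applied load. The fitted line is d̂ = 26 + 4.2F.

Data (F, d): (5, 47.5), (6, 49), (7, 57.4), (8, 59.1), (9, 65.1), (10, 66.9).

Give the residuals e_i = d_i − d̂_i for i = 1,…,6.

F=5: d̂ = 26 + 4.2·5 = 47; e = 47.5 − 47 = 0.5
F=6: d̂ = 26 + 4.2·6 = 51.2; e = 49 − 51.2 = -2.2
F=7: d̂ = 26 + 4.2·7 = 55.4; e = 57.4 − 55.4 = 2
F=8: d̂ = 26 + 4.2·8 = 59.6; e = 59.1 − 59.6 = -0.5
F=9: d̂ = 26 + 4.2·9 = 63.8; e = 65.1 − 63.8 = 1.3
F=10: d̂ = 26 + 4.2·10 = 68; e = 66.9 − 68 = -1.1

0.5, -2.2, 2, -0.5, 1.3, -1.1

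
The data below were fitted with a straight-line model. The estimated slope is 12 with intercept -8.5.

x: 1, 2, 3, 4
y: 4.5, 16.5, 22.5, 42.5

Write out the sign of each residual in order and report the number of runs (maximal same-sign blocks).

x=1: ŷ = -8.5 + 12·1 = 3.5; e = 4.5 − 3.5 = 1
x=2: ŷ = -8.5 + 12·2 = 15.5; e = 16.5 − 15.5 = 1
x=3: ŷ = -8.5 + 12·3 = 27.5; e = 22.5 − 27.5 = -5
x=4: ŷ = -8.5 + 12·4 = 39.5; e = 42.5 − 39.5 = 3
Signs: + + − +
Runs: +×2, −×1, +×1 → 3

3 runs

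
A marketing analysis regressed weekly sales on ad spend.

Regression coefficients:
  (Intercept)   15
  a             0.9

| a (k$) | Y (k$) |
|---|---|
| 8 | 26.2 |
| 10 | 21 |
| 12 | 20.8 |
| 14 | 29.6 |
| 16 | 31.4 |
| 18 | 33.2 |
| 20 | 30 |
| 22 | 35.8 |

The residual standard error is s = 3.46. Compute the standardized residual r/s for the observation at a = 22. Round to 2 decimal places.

0.29

ŷ = 15 + 0.9·22 = 34.8
r = 35.8 − 34.8 = 1
r/s = 1 / 3.46 = 0.29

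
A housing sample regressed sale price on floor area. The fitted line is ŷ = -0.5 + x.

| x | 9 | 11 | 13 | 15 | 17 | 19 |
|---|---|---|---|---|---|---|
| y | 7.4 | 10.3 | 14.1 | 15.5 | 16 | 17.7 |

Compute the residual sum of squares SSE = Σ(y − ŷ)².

SSE = 5.7

x=9: ŷ = -0.5 + 9 = 8.5; r = 7.4 − 8.5 = -1.1
x=11: ŷ = -0.5 + 11 = 10.5; r = 10.3 − 10.5 = -0.2
x=13: ŷ = -0.5 + 13 = 12.5; r = 14.1 − 12.5 = 1.6
x=15: ŷ = -0.5 + 15 = 14.5; r = 15.5 − 14.5 = 1
x=17: ŷ = -0.5 + 17 = 16.5; r = 16 − 16.5 = -0.5
x=19: ŷ = -0.5 + 19 = 18.5; r = 17.7 − 18.5 = -0.8
SSE = 1.21 + 0.04 + 2.56 + 1 + 0.25 + 0.64 = 5.7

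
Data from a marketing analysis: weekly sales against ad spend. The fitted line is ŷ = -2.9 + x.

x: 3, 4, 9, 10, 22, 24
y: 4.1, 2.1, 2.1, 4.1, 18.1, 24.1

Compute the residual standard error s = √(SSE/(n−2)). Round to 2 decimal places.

s = 3.61

x=3: ŷ = -2.9 + 3 = 0.1; r = 4.1 − 0.1 = 4
x=4: ŷ = -2.9 + 4 = 1.1; r = 2.1 − 1.1 = 1
x=9: ŷ = -2.9 + 9 = 6.1; r = 2.1 − 6.1 = -4
x=10: ŷ = -2.9 + 10 = 7.1; r = 4.1 − 7.1 = -3
x=22: ŷ = -2.9 + 22 = 19.1; r = 18.1 − 19.1 = -1
x=24: ŷ = -2.9 + 24 = 21.1; r = 24.1 − 21.1 = 3
SSE = 16 + 1 + 16 + 9 + 1 + 9 = 52
s = √(52/4) = √13 ≈ 3.61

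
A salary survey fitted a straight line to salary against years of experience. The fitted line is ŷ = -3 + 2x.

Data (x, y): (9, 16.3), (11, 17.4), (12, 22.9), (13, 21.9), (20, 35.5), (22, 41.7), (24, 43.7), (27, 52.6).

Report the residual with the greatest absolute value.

x=9: ŷ = -3 + 2·9 = 15; r = 16.3 − 15 = 1.3
x=11: ŷ = -3 + 2·11 = 19; r = 17.4 − 19 = -1.6
x=12: ŷ = -3 + 2·12 = 21; r = 22.9 − 21 = 1.9
x=13: ŷ = -3 + 2·13 = 23; r = 21.9 − 23 = -1.1
x=20: ŷ = -3 + 2·20 = 37; r = 35.5 − 37 = -1.5
x=22: ŷ = -3 + 2·22 = 41; r = 41.7 − 41 = 0.7
x=24: ŷ = -3 + 2·24 = 45; r = 43.7 − 45 = -1.3
x=27: ŷ = -3 + 2·27 = 51; r = 52.6 − 51 = 1.6
Largest |r| is 1.9 at x = 12, residual 1.9.

r = 1.9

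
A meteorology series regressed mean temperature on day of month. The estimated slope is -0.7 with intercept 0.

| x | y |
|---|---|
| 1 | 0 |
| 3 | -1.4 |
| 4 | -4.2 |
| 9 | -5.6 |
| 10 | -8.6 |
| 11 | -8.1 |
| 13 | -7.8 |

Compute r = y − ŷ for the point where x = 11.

r = -0.4

ŷ = −0.7·11 = -7.7
r = -8.1 − (-7.7) = -0.4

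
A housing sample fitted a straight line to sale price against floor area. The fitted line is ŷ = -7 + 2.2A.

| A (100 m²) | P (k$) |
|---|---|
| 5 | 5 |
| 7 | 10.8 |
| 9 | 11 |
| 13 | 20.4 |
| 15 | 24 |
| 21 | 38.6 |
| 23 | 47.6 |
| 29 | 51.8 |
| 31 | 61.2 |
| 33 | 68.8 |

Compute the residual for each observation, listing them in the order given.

A=5: ŷ = -7 + 2.2·5 = 4; r = 5 − 4 = 1
A=7: ŷ = -7 + 2.2·7 = 8.4; r = 10.8 − 8.4 = 2.4
A=9: ŷ = -7 + 2.2·9 = 12.8; r = 11 − 12.8 = -1.8
A=13: ŷ = -7 + 2.2·13 = 21.6; r = 20.4 − 21.6 = -1.2
A=15: ŷ = -7 + 2.2·15 = 26; r = 24 − 26 = -2
A=21: ŷ = -7 + 2.2·21 = 39.2; r = 38.6 − 39.2 = -0.6
A=23: ŷ = -7 + 2.2·23 = 43.6; r = 47.6 − 43.6 = 4
A=29: ŷ = -7 + 2.2·29 = 56.8; r = 51.8 − 56.8 = -5
A=31: ŷ = -7 + 2.2·31 = 61.2; r = 61.2 − 61.2 = 0
A=33: ŷ = -7 + 2.2·33 = 65.6; r = 68.8 − 65.6 = 3.2

1, 2.4, -1.8, -1.2, -2, -0.6, 4, -5, 0, 3.2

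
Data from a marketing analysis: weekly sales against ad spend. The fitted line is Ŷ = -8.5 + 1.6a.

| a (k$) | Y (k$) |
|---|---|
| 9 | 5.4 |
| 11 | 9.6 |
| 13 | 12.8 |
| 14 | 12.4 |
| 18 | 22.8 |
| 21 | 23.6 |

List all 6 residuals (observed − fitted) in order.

-0.5, 0.5, 0.5, -1.5, 2.5, -1.5

a=9: Ŷ = -8.5 + 1.6·9 = 5.9; e = 5.4 − 5.9 = -0.5
a=11: Ŷ = -8.5 + 1.6·11 = 9.1; e = 9.6 − 9.1 = 0.5
a=13: Ŷ = -8.5 + 1.6·13 = 12.3; e = 12.8 − 12.3 = 0.5
a=14: Ŷ = -8.5 + 1.6·14 = 13.9; e = 12.4 − 13.9 = -1.5
a=18: Ŷ = -8.5 + 1.6·18 = 20.3; e = 22.8 − 20.3 = 2.5
a=21: Ŷ = -8.5 + 1.6·21 = 25.1; e = 23.6 − 25.1 = -1.5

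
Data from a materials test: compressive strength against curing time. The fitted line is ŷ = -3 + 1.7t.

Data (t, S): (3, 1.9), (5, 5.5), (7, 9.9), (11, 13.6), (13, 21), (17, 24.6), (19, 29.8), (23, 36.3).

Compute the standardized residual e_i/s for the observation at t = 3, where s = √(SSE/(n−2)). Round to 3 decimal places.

t=3: ŷ = -3 + 1.7·3 = 2.1; e = 1.9 − 2.1 = -0.2
t=5: ŷ = -3 + 1.7·5 = 5.5; e = 5.5 − 5.5 = 0
t=7: ŷ = -3 + 1.7·7 = 8.9; e = 9.9 − 8.9 = 1
t=11: ŷ = -3 + 1.7·11 = 15.7; e = 13.6 − 15.7 = -2.1
t=13: ŷ = -3 + 1.7·13 = 19.1; e = 21 − 19.1 = 1.9
t=17: ŷ = -3 + 1.7·17 = 25.9; e = 24.6 − 25.9 = -1.3
t=19: ŷ = -3 + 1.7·19 = 29.3; e = 29.8 − 29.3 = 0.5
t=23: ŷ = -3 + 1.7·23 = 36.1; e = 36.3 − 36.1 = 0.2
SSE = 0.04 + 0 + 1 + 4.41 + 3.61 + 1.69 + 0.25 + 0.04 = 11.04
s = √(11.04/6) = 1.35647
e/s = -0.2 / 1.35647 = -0.147

-0.147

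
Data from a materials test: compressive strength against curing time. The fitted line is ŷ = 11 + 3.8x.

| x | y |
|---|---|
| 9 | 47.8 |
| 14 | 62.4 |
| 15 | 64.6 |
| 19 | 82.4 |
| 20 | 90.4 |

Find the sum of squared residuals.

SSE = 33.76

x=9: ŷ = 11 + 3.8·9 = 45.2; e = 47.8 − 45.2 = 2.6
x=14: ŷ = 11 + 3.8·14 = 64.2; e = 62.4 − 64.2 = -1.8
x=15: ŷ = 11 + 3.8·15 = 68; e = 64.6 − 68 = -3.4
x=19: ŷ = 11 + 3.8·19 = 83.2; e = 82.4 − 83.2 = -0.8
x=20: ŷ = 11 + 3.8·20 = 87; e = 90.4 − 87 = 3.4
SSE = 6.76 + 3.24 + 11.56 + 0.64 + 11.56 = 33.76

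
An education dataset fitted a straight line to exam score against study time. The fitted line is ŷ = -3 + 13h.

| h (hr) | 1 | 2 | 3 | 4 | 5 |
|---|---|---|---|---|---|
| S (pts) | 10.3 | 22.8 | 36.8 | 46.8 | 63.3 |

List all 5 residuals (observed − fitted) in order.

h=1: ŷ = -3 + 13·1 = 10; e = 10.3 − 10 = 0.3
h=2: ŷ = -3 + 13·2 = 23; e = 22.8 − 23 = -0.2
h=3: ŷ = -3 + 13·3 = 36; e = 36.8 − 36 = 0.8
h=4: ŷ = -3 + 13·4 = 49; e = 46.8 − 49 = -2.2
h=5: ŷ = -3 + 13·5 = 62; e = 63.3 − 62 = 1.3

0.3, -0.2, 0.8, -2.2, 1.3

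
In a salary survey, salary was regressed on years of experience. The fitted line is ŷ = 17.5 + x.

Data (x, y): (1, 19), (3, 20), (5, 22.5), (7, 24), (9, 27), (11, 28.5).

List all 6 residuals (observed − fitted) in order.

0.5, -0.5, 0, -0.5, 0.5, 0

x=1: ŷ = 17.5 + 1 = 18.5; r = 19 − 18.5 = 0.5
x=3: ŷ = 17.5 + 3 = 20.5; r = 20 − 20.5 = -0.5
x=5: ŷ = 17.5 + 5 = 22.5; r = 22.5 − 22.5 = 0
x=7: ŷ = 17.5 + 7 = 24.5; r = 24 − 24.5 = -0.5
x=9: ŷ = 17.5 + 9 = 26.5; r = 27 − 26.5 = 0.5
x=11: ŷ = 17.5 + 11 = 28.5; r = 28.5 − 28.5 = 0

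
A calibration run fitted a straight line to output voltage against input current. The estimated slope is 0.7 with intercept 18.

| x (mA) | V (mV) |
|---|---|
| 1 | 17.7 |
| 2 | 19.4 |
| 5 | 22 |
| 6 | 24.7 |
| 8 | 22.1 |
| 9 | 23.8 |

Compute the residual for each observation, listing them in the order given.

x=1: V̂ = 18 + 0.7·1 = 18.7; e = 17.7 − 18.7 = -1
x=2: V̂ = 18 + 0.7·2 = 19.4; e = 19.4 − 19.4 = 0
x=5: V̂ = 18 + 0.7·5 = 21.5; e = 22 − 21.5 = 0.5
x=6: V̂ = 18 + 0.7·6 = 22.2; e = 24.7 − 22.2 = 2.5
x=8: V̂ = 18 + 0.7·8 = 23.6; e = 22.1 − 23.6 = -1.5
x=9: V̂ = 18 + 0.7·9 = 24.3; e = 23.8 − 24.3 = -0.5

-1, 0, 0.5, 2.5, -1.5, -0.5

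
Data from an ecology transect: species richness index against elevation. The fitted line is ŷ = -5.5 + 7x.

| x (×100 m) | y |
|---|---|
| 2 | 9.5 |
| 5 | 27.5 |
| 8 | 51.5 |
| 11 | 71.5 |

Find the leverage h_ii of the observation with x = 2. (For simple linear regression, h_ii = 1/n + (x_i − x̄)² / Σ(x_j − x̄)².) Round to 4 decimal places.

x̄ = (2 + 5 + 8 + 11)/4 = 6.5
Σ(x − x̄)² = 20.25 + 2.25 + 2.25 + 20.25 = 45
h = 1/4 + (-4.5)²/45 = 0.25 + 0.45 = 0.7000

h = 0.7000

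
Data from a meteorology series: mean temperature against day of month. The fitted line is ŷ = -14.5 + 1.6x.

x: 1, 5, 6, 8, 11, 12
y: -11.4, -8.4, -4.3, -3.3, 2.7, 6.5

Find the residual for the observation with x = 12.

ŷ = -14.5 + 1.6·12 = 4.7
r = 6.5 − 4.7 = 1.8

r = 1.8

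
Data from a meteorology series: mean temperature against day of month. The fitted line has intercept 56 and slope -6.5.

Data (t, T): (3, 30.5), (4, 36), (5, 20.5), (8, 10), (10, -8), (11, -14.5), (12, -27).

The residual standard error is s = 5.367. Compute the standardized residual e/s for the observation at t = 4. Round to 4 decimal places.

1.1179

ŷ = 56 − 6.5·4 = 30
e = 36 − 30 = 6
e/s = 6 / 5.367 = 1.1179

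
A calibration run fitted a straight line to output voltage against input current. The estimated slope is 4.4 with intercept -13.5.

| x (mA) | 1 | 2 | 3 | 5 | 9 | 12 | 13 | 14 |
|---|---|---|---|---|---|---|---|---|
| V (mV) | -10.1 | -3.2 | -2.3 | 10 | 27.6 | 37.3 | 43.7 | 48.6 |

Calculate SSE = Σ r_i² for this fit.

x=1: V̂ = -13.5 + 4.4·1 = -9.1; r = -10.1 − (-9.1) = -1
x=2: V̂ = -13.5 + 4.4·2 = -4.7; r = -3.2 − (-4.7) = 1.5
x=3: V̂ = -13.5 + 4.4·3 = -0.3; r = -2.3 − (-0.3) = -2
x=5: V̂ = -13.5 + 4.4·5 = 8.5; r = 10 − 8.5 = 1.5
x=9: V̂ = -13.5 + 4.4·9 = 26.1; r = 27.6 − 26.1 = 1.5
x=12: V̂ = -13.5 + 4.4·12 = 39.3; r = 37.3 − 39.3 = -2
x=13: V̂ = -13.5 + 4.4·13 = 43.7; r = 43.7 − 43.7 = 0
x=14: V̂ = -13.5 + 4.4·14 = 48.1; r = 48.6 − 48.1 = 0.5
SSE = 1 + 2.25 + 4 + 2.25 + 2.25 + 4 + 0 + 0.25 = 16

SSE = 16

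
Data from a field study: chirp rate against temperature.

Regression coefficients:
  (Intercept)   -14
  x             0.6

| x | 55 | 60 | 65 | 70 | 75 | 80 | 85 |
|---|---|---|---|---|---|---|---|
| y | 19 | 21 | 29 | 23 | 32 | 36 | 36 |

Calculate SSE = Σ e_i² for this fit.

x=55: ŷ = -14 + 0.6·55 = 19; e = 19 − 19 = 0
x=60: ŷ = -14 + 0.6·60 = 22; e = 21 − 22 = -1
x=65: ŷ = -14 + 0.6·65 = 25; e = 29 − 25 = 4
x=70: ŷ = -14 + 0.6·70 = 28; e = 23 − 28 = -5
x=75: ŷ = -14 + 0.6·75 = 31; e = 32 − 31 = 1
x=80: ŷ = -14 + 0.6·80 = 34; e = 36 − 34 = 2
x=85: ŷ = -14 + 0.6·85 = 37; e = 36 − 37 = -1
SSE = 0 + 1 + 16 + 25 + 1 + 4 + 1 = 48

SSE = 48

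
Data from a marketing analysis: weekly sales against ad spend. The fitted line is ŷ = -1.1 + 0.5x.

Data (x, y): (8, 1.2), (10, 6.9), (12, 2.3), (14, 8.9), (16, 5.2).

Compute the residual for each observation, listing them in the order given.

x=8: ŷ = -1.1 + 0.5·8 = 2.9; r = 1.2 − 2.9 = -1.7
x=10: ŷ = -1.1 + 0.5·10 = 3.9; r = 6.9 − 3.9 = 3
x=12: ŷ = -1.1 + 0.5·12 = 4.9; r = 2.3 − 4.9 = -2.6
x=14: ŷ = -1.1 + 0.5·14 = 5.9; r = 8.9 − 5.9 = 3
x=16: ŷ = -1.1 + 0.5·16 = 6.9; r = 5.2 − 6.9 = -1.7

-1.7, 3, -2.6, 3, -1.7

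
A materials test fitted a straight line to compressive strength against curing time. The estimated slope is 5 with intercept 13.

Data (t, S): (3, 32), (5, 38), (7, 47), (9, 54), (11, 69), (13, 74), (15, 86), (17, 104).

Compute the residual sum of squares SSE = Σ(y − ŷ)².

SSE = 90

t=3: Ŝ = 13 + 5·3 = 28; e = 32 − 28 = 4
t=5: Ŝ = 13 + 5·5 = 38; e = 38 − 38 = 0
t=7: Ŝ = 13 + 5·7 = 48; e = 47 − 48 = -1
t=9: Ŝ = 13 + 5·9 = 58; e = 54 − 58 = -4
t=11: Ŝ = 13 + 5·11 = 68; e = 69 − 68 = 1
t=13: Ŝ = 13 + 5·13 = 78; e = 74 − 78 = -4
t=15: Ŝ = 13 + 5·15 = 88; e = 86 − 88 = -2
t=17: Ŝ = 13 + 5·17 = 98; e = 104 − 98 = 6
SSE = 16 + 0 + 1 + 16 + 1 + 16 + 4 + 36 = 90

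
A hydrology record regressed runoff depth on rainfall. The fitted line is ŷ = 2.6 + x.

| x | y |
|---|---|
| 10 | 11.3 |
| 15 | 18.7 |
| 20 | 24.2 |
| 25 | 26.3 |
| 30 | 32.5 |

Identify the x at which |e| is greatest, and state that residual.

x=10: ŷ = 2.6 + 10 = 12.6; e = 11.3 − 12.6 = -1.3
x=15: ŷ = 2.6 + 15 = 17.6; e = 18.7 − 17.6 = 1.1
x=20: ŷ = 2.6 + 20 = 22.6; e = 24.2 − 22.6 = 1.6
x=25: ŷ = 2.6 + 25 = 27.6; e = 26.3 − 27.6 = -1.3
x=30: ŷ = 2.6 + 30 = 32.6; e = 32.5 − 32.6 = -0.1
Largest |e| is 1.6 at x = 20, residual 1.6.

x = 20, e = 1.6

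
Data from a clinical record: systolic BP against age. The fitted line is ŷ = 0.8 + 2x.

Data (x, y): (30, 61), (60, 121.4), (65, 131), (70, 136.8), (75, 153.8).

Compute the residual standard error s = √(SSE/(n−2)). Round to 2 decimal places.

x=30: ŷ = 0.8 + 2·30 = 60.8; r = 61 − 60.8 = 0.2
x=60: ŷ = 0.8 + 2·60 = 120.8; r = 121.4 − 120.8 = 0.6
x=65: ŷ = 0.8 + 2·65 = 130.8; r = 131 − 130.8 = 0.2
x=70: ŷ = 0.8 + 2·70 = 140.8; r = 136.8 − 140.8 = -4
x=75: ŷ = 0.8 + 2·75 = 150.8; r = 153.8 − 150.8 = 3
SSE = 0.04 + 0.36 + 0.04 + 16 + 9 = 25.44
s = √(25.44/3) = √8.48 ≈ 2.91

s = 2.91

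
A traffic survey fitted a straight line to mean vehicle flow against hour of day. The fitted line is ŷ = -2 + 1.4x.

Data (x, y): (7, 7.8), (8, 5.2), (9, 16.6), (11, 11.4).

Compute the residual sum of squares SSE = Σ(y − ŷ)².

x=7: ŷ = -2 + 1.4·7 = 7.8; e = 7.8 − 7.8 = 0
x=8: ŷ = -2 + 1.4·8 = 9.2; e = 5.2 − 9.2 = -4
x=9: ŷ = -2 + 1.4·9 = 10.6; e = 16.6 − 10.6 = 6
x=11: ŷ = -2 + 1.4·11 = 13.4; e = 11.4 − 13.4 = -2
SSE = 0 + 16 + 36 + 4 = 56

SSE = 56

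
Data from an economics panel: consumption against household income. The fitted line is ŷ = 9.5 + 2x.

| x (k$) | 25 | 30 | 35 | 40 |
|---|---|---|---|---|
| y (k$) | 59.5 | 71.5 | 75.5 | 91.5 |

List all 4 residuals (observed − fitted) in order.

0, 2, -4, 2

x=25: ŷ = 9.5 + 2·25 = 59.5; e = 59.5 − 59.5 = 0
x=30: ŷ = 9.5 + 2·30 = 69.5; e = 71.5 − 69.5 = 2
x=35: ŷ = 9.5 + 2·35 = 79.5; e = 75.5 − 79.5 = -4
x=40: ŷ = 9.5 + 2·40 = 89.5; e = 91.5 − 89.5 = 2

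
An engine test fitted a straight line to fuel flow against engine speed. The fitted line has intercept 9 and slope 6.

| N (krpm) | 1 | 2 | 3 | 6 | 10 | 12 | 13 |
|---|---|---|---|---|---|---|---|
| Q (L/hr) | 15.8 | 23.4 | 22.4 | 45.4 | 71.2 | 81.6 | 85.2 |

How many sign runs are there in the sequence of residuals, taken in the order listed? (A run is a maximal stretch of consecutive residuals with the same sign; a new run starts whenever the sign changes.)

4 runs

N=1: Q̂ = 9 + 6·1 = 15; r = 15.8 − 15 = 0.8
N=2: Q̂ = 9 + 6·2 = 21; r = 23.4 − 21 = 2.4
N=3: Q̂ = 9 + 6·3 = 27; r = 22.4 − 27 = -4.6
N=6: Q̂ = 9 + 6·6 = 45; r = 45.4 − 45 = 0.4
N=10: Q̂ = 9 + 6·10 = 69; r = 71.2 − 69 = 2.2
N=12: Q̂ = 9 + 6·12 = 81; r = 81.6 − 81 = 0.6
N=13: Q̂ = 9 + 6·13 = 87; r = 85.2 − 87 = -1.8
Signs: + + − + + + −
Runs: +×2, −×1, +×3, −×1 → 4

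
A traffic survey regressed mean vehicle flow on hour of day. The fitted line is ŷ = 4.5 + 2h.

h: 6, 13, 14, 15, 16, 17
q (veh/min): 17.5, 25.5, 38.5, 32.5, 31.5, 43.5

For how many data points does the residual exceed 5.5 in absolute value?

h=6: ŷ = 4.5 + 2·6 = 16.5; e = 17.5 − 16.5 = 1
h=13: ŷ = 4.5 + 2·13 = 30.5; e = 25.5 − 30.5 = -5
h=14: ŷ = 4.5 + 2·14 = 32.5; e = 38.5 − 32.5 = 6
h=15: ŷ = 4.5 + 2·15 = 34.5; e = 32.5 − 34.5 = -2
h=16: ŷ = 4.5 + 2·16 = 36.5; e = 31.5 − 36.5 = -5
h=17: ŷ = 4.5 + 2·17 = 38.5; e = 43.5 − 38.5 = 5
|e| > 5.5: h=14 (|e|=6) → 1

1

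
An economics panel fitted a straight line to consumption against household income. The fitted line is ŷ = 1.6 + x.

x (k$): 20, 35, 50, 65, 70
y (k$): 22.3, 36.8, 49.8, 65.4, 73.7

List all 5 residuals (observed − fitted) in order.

0.7, 0.2, -1.8, -1.2, 2.1

x=20: ŷ = 1.6 + 20 = 21.6; r = 22.3 − 21.6 = 0.7
x=35: ŷ = 1.6 + 35 = 36.6; r = 36.8 − 36.6 = 0.2
x=50: ŷ = 1.6 + 50 = 51.6; r = 49.8 − 51.6 = -1.8
x=65: ŷ = 1.6 + 65 = 66.6; r = 65.4 − 66.6 = -1.2
x=70: ŷ = 1.6 + 70 = 71.6; r = 73.7 − 71.6 = 2.1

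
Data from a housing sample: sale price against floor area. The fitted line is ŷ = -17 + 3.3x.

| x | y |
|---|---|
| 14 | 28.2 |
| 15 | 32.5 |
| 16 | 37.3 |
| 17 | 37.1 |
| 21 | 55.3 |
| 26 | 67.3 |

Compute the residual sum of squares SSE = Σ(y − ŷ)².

x=14: ŷ = -17 + 3.3·14 = 29.2; e = 28.2 − 29.2 = -1
x=15: ŷ = -17 + 3.3·15 = 32.5; e = 32.5 − 32.5 = 0
x=16: ŷ = -17 + 3.3·16 = 35.8; e = 37.3 − 35.8 = 1.5
x=17: ŷ = -17 + 3.3·17 = 39.1; e = 37.1 − 39.1 = -2
x=21: ŷ = -17 + 3.3·21 = 52.3; e = 55.3 − 52.3 = 3
x=26: ŷ = -17 + 3.3·26 = 68.8; e = 67.3 − 68.8 = -1.5
SSE = 1 + 0 + 2.25 + 4 + 9 + 2.25 = 18.5

SSE = 18.5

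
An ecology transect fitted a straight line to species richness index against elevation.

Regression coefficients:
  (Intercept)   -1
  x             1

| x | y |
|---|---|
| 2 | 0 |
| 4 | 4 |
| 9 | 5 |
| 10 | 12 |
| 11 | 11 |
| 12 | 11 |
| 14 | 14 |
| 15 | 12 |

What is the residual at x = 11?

r = 1

ŷ = -1 + 11 = 10
r = 11 − 10 = 1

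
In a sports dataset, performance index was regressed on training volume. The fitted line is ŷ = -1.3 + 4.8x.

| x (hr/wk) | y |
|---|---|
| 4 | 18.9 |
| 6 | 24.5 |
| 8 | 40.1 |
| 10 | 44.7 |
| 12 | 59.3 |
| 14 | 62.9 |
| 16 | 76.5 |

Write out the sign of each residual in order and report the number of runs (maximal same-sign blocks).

7 runs

x=4: ŷ = -1.3 + 4.8·4 = 17.9; e = 18.9 − 17.9 = 1
x=6: ŷ = -1.3 + 4.8·6 = 27.5; e = 24.5 − 27.5 = -3
x=8: ŷ = -1.3 + 4.8·8 = 37.1; e = 40.1 − 37.1 = 3
x=10: ŷ = -1.3 + 4.8·10 = 46.7; e = 44.7 − 46.7 = -2
x=12: ŷ = -1.3 + 4.8·12 = 56.3; e = 59.3 − 56.3 = 3
x=14: ŷ = -1.3 + 4.8·14 = 65.9; e = 62.9 − 65.9 = -3
x=16: ŷ = -1.3 + 4.8·16 = 75.5; e = 76.5 − 75.5 = 1
Signs: + − + − + − +
Runs: +×1, −×1, +×1, −×1, +×1, −×1, +×1 → 7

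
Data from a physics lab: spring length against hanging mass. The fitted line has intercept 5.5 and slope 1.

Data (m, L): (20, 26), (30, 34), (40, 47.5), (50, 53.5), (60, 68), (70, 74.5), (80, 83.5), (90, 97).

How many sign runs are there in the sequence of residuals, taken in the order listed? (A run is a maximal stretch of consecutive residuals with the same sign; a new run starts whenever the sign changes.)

m=20: L̂ = 5.5 + 20 = 25.5; e = 26 − 25.5 = 0.5
m=30: L̂ = 5.5 + 30 = 35.5; e = 34 − 35.5 = -1.5
m=40: L̂ = 5.5 + 40 = 45.5; e = 47.5 − 45.5 = 2
m=50: L̂ = 5.5 + 50 = 55.5; e = 53.5 − 55.5 = -2
m=60: L̂ = 5.5 + 60 = 65.5; e = 68 − 65.5 = 2.5
m=70: L̂ = 5.5 + 70 = 75.5; e = 74.5 − 75.5 = -1
m=80: L̂ = 5.5 + 80 = 85.5; e = 83.5 − 85.5 = -2
m=90: L̂ = 5.5 + 90 = 95.5; e = 97 − 95.5 = 1.5
Signs: + − + − + − − +
Runs: +×1, −×1, +×1, −×1, +×1, −×2, +×1 → 7

7 runs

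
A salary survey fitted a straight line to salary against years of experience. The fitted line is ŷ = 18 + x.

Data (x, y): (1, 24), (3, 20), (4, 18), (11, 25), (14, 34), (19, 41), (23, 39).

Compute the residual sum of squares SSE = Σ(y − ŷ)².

SSE = 82

x=1: ŷ = 18 + 1 = 19; e = 24 − 19 = 5
x=3: ŷ = 18 + 3 = 21; e = 20 − 21 = -1
x=4: ŷ = 18 + 4 = 22; e = 18 − 22 = -4
x=11: ŷ = 18 + 11 = 29; e = 25 − 29 = -4
x=14: ŷ = 18 + 14 = 32; e = 34 − 32 = 2
x=19: ŷ = 18 + 19 = 37; e = 41 − 37 = 4
x=23: ŷ = 18 + 23 = 41; e = 39 − 41 = -2
SSE = 25 + 1 + 16 + 16 + 4 + 16 + 4 = 82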